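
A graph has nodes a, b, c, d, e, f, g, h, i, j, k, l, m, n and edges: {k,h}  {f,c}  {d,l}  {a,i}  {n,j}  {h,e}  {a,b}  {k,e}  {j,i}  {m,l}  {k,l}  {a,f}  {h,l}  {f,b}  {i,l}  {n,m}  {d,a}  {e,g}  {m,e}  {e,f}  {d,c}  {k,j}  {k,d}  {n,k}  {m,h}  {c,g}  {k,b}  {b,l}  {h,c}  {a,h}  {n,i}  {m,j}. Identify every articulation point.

Removing k, for instance, still leaves 1 component. No single vertex removal increases the component count — the graph has no articulation points.

none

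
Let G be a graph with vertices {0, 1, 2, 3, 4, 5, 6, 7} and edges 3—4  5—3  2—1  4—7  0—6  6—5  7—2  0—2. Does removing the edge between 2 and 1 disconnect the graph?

Yes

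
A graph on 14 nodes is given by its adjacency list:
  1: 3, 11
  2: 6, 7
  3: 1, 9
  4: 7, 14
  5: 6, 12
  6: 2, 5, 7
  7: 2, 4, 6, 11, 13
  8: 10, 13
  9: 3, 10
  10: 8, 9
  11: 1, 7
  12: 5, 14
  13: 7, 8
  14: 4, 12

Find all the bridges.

none

The edges on the cycle 7-2-6-7 are not bridges since each lies on that cycle.
Every edge lies on some cycle, so there are no bridges.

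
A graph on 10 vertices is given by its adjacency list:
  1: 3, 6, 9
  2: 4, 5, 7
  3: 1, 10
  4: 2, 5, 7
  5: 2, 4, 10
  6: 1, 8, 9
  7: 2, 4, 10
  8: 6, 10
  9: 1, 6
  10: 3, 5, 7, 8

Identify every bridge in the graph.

The edges on the cycle 1-9-6-1 are not bridges since each lies on that cycle.
Every edge lies on some cycle, so there are no bridges.

none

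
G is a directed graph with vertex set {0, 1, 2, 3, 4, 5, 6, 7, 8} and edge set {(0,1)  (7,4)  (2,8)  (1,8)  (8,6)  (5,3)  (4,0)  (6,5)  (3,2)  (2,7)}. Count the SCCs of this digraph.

{0, 1, 2, 3, 4, 5, 6, 7, 8} are all mutually reachable — one SCC of size 9.
That gives 1 strongly connected component.

1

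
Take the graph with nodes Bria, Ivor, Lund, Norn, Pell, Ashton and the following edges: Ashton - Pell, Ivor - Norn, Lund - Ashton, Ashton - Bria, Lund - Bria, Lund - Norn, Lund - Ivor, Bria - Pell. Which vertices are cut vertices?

Lund

Removing Lund increases the component count from 1 to 2, so Lund is a cut vertex.
By contrast removing Ivor leaves 1 component; it is not a cut vertex. No other vertex is a cut vertex either.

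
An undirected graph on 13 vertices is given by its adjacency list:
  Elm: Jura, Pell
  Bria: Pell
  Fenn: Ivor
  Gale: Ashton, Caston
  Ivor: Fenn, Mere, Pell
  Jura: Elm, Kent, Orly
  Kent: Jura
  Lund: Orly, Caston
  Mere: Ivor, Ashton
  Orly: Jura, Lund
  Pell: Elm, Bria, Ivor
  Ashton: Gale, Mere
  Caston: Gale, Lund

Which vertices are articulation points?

Ivor, Jura, Pell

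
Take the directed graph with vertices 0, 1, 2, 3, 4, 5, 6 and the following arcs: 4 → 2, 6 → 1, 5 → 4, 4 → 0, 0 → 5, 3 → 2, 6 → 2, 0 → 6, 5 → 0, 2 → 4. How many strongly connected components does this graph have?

{0, 2, 4, 5, 6} are all mutually reachable — one SCC of size 5.
{1} is an SCC by itself.
{3} is an SCC by itself.
That gives 3 strongly connected components.

3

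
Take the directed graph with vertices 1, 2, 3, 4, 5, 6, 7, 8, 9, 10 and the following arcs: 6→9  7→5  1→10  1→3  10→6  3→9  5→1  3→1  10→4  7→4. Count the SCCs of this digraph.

9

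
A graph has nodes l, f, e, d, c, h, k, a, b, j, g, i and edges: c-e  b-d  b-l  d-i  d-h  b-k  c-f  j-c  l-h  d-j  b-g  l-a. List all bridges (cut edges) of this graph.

a-l, b-g, b-k, c-e, c-f, c-j, d-i, d-j

The edges on the cycle b-l-h-d-b are not bridges since each lies on that cycle.
But removing a-l disconnects a from l; removing i-d disconnects i from d; removing j-d disconnects j from d; removing c-f disconnects c from f — these are bridges.
In total 8 edges are bridges.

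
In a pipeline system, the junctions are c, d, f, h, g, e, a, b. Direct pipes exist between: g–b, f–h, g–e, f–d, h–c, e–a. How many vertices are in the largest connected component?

Starting from c we can reach c, d, f, h. That is one component of size 4.
Starting from a we can reach a, b, e, g. That is one component of size 4.
The largest has 4 vertices.

4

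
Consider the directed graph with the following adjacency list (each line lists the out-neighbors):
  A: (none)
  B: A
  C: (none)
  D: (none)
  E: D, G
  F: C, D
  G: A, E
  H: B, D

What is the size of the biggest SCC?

2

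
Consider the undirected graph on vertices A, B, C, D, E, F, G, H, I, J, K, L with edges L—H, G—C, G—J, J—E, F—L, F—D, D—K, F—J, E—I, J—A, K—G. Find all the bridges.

A-J, C-G, E-I, E-J, F-L, H-L

The edges on the cycle F-D-K-G-J-F are not bridges since each lies on that cycle.
But removing F—L disconnects F from L; removing J—E disconnects J from E; removing C—G disconnects C from G; removing H—L disconnects H from L — these are bridges.
In total 6 edges are bridges.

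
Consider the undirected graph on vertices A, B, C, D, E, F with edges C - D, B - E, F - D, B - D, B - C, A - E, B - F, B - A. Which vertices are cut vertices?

B

Removing B increases the component count from 1 to 2, so B is a cut vertex.
By contrast removing F leaves 1 component; it is not a cut vertex. No other vertex is a cut vertex either.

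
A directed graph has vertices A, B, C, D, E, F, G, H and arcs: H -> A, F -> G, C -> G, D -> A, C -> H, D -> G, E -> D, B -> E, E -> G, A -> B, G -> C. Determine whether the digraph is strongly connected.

No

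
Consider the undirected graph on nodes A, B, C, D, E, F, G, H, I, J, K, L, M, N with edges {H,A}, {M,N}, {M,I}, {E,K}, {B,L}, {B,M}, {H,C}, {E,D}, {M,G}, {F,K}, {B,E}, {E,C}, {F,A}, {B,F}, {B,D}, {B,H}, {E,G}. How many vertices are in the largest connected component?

J is isolated — a component by itself.
Starting from A we can reach A, B, C, D, E, F, G, H, I, K, L, M, N. That is one component of size 13.
The largest has 13 vertices.

13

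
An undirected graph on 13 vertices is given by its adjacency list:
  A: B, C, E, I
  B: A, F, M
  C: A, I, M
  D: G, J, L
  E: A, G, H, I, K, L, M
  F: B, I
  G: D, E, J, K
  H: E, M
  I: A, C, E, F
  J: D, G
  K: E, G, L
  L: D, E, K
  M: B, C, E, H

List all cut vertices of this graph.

Removing E increases the component count from 1 to 2, so E is a cut vertex.
By contrast removing H leaves 1 component; it is not a cut vertex. No other vertex is a cut vertex either.

E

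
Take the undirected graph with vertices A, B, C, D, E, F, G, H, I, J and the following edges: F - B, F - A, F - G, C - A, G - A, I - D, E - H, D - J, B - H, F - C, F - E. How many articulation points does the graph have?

2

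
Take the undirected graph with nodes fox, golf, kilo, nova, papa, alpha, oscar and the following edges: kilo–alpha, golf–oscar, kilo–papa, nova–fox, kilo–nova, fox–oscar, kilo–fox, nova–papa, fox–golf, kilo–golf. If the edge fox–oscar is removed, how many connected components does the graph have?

fox and oscar are still connected via fox-golf-oscar, so the component count stays at 1.

1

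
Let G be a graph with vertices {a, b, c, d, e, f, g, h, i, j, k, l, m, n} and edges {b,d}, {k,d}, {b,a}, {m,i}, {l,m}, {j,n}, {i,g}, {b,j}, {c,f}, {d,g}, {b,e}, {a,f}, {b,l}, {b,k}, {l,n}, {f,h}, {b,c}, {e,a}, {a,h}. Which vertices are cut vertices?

b

Removing b increases the component count from 1 to 2, so b is a cut vertex.
By contrast removing i leaves 1 component; it is not a cut vertex. No other vertex is a cut vertex either.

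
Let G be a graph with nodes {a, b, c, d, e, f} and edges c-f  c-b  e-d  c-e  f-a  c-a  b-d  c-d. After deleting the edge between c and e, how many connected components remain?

c and e are still connected via c-d-e, so the component count stays at 1.

1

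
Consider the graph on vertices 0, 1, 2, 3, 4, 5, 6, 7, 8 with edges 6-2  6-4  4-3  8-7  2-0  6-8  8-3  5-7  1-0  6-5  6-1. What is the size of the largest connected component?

9

Starting from 0 we can reach 0, 1, 2, 3, 4, 5, 6, 7, 8. That is one component of size 9.
The largest has 9 vertices.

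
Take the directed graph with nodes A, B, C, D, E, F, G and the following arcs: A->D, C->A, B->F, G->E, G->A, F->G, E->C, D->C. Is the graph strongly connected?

No

There is no directed path from C to E, so the graph is not strongly connected.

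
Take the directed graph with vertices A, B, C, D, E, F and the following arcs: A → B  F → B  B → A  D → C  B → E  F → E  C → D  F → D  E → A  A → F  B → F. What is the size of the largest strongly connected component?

4

{A, B, E, F} are all mutually reachable — one SCC of size 4.
{C, D} are all mutually reachable — one SCC of size 2.
The largest has 4 vertices.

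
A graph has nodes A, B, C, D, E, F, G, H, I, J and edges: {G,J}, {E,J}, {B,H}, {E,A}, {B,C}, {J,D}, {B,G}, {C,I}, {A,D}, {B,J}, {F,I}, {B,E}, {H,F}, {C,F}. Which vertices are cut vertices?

Removing B increases the component count from 1 to 2, so B is a cut vertex.
By contrast removing C leaves 1 component; it is not a cut vertex. No other vertex is a cut vertex either.

B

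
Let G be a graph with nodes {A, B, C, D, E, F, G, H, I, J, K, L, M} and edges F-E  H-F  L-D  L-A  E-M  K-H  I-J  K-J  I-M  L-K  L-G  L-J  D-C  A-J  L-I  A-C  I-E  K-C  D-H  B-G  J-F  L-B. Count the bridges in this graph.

0

The edges on the cycle L-B-G-L are not bridges since each lies on that cycle.
Every edge lies on some cycle, so there are no bridges.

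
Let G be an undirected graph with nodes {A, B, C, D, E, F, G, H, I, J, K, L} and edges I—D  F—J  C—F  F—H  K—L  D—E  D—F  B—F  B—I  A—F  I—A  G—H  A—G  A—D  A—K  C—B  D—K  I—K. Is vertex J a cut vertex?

No

Deleting J leaves 1 component (was 1), so J is not a cut vertex.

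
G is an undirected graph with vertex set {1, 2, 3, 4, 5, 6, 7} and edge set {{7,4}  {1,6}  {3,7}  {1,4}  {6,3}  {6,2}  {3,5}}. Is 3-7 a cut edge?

After removing 3-7, the path 3-6-1-4-7 still connects them, so the edge is not a bridge.

No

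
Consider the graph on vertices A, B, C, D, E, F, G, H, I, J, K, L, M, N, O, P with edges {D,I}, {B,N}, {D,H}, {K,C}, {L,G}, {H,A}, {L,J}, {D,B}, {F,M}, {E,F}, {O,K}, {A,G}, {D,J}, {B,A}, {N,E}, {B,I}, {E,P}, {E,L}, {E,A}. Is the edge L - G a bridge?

After removing L - G, the path L-E-A-G still connects them, so the edge is not a bridge.

No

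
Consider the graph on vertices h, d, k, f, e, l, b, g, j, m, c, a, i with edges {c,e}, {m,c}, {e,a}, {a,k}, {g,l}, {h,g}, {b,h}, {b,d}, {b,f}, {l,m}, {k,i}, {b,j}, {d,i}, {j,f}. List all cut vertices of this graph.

b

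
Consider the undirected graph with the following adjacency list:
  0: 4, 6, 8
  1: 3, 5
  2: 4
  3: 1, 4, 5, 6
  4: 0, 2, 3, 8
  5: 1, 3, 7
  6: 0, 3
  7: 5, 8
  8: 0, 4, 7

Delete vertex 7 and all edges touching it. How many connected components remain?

1

With 7 gone, the remaining components are: {0, 1, 2, 3, 4, 5, 6, 8}.
That is 1 component.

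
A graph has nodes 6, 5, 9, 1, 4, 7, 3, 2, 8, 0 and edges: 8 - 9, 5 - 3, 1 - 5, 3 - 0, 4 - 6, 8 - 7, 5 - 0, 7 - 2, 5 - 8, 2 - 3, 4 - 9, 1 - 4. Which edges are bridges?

4-6

The edges on the cycle 5-8-7-2-3-0-5 are not bridges since each lies on that cycle.
But removing 6 - 4 disconnects 6 from 4 — this is a bridge.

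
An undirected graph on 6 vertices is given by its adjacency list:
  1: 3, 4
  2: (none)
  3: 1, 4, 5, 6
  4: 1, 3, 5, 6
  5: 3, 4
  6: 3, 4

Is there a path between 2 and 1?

No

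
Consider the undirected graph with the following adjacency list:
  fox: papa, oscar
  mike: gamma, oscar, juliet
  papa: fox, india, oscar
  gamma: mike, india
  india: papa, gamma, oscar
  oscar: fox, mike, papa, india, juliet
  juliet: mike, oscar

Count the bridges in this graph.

The edges on the cycle oscar-papa-india-gamma-mike-juliet-oscar are not bridges since each lies on that cycle.
Every edge lies on some cycle, so there are no bridges.

0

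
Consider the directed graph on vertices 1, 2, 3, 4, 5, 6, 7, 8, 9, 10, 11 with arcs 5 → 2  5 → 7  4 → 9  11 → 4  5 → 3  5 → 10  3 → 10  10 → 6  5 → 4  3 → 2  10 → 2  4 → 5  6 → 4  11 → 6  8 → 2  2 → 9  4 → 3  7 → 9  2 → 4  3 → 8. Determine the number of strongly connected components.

5

{2, 3, 4, 5, 6, 8, 10} are all mutually reachable — one SCC of size 7.
{7} is an SCC by itself.
{9} is an SCC by itself.
{11} is an SCC by itself.
{1} is an SCC by itself.
That gives 5 strongly connected components.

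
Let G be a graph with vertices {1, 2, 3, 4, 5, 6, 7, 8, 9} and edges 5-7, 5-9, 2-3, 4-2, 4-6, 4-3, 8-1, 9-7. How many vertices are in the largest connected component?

4

Starting from 1 we can reach 1, 8. That is one component of size 2.
Starting from 5 we can reach 5, 7, 9. That is one component of size 3.
Starting from 2 we can reach 2, 3, 4, 6. That is one component of size 4.
The largest has 4 vertices.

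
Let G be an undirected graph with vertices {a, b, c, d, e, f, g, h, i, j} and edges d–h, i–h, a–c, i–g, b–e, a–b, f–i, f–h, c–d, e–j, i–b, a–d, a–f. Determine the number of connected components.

Starting from a we can reach a, b, c, d, e, f, g, h, i, j. That is one component of size 10.
Total: 1 component.

1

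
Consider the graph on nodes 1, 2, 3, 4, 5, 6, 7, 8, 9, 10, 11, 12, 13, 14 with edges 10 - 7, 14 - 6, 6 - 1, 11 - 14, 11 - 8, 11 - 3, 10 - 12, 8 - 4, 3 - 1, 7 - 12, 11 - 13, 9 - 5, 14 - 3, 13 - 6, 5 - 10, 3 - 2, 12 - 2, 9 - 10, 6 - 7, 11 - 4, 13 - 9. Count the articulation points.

Removing 11 increases the component count from 1 to 2, so 11 is a cut vertex.
By contrast removing 13 leaves 1 component; it is not a cut vertex. No other vertex is a cut vertex either.

1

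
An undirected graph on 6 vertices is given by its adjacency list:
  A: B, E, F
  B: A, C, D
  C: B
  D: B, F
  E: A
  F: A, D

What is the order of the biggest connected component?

6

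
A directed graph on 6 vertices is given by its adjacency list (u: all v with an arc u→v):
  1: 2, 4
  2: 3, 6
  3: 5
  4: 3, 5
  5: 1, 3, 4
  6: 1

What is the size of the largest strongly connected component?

6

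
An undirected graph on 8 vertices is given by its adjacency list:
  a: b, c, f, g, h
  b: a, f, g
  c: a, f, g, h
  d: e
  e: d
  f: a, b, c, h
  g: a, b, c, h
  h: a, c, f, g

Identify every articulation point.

none

Removing a, for instance, still leaves 2 components. No single vertex removal increases the component count — the graph has no articulation points.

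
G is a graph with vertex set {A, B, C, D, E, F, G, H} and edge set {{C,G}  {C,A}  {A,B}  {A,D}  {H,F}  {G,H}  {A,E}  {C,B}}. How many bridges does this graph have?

The edges on the cycle C-A-B-C are not bridges since each lies on that cycle.
But removing G—H disconnects G from H; removing A—D disconnects A from D; removing A—E disconnects A from E; removing G—C disconnects G from C — these are bridges.
In total 5 edges are bridges.

5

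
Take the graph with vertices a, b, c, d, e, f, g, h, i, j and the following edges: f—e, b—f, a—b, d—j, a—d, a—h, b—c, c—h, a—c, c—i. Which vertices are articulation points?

Removing a increases the component count from 2 to 3, so a is a cut vertex.
Removing b increases the component count from 2 to 3, so b is a cut vertex.
Removing c increases the component count from 2 to 3, so c is a cut vertex.
Likewise d, f are cut vertices.
By contrast removing h leaves 2 components; it is not a cut vertex. No other vertex is a cut vertex either.

a, b, c, d, f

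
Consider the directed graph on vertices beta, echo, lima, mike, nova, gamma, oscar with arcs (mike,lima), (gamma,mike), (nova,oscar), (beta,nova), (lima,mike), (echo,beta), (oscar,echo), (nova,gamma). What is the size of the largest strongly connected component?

{beta, echo, nova, oscar} are all mutually reachable — one SCC of size 4.
{lima, mike} are all mutually reachable — one SCC of size 2.
{gamma} is an SCC by itself.
The largest has 4 vertices.

4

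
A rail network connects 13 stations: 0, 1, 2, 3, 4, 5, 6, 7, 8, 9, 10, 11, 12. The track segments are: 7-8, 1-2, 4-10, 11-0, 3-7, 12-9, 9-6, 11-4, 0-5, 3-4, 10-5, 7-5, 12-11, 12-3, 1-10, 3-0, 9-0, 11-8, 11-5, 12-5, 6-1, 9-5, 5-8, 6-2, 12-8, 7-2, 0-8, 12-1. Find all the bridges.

The edges on the cycle 12-3-7-8-5-11-12 are not bridges since each lies on that cycle.
Every edge lies on some cycle, so there are no bridges.

none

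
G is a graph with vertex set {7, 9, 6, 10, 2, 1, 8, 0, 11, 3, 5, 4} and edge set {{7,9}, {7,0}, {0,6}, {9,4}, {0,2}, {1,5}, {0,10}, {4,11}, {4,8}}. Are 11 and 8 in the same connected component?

Yes

From 11 we can reach 0, 2, 4, 6, 7, 8, 9, 10, 11, which includes 8.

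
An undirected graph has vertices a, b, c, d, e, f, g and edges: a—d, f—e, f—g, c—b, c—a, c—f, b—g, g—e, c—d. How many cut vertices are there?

1

Removing c increases the component count from 1 to 2, so c is a cut vertex.
By contrast removing e leaves 1 component; it is not a cut vertex. No other vertex is a cut vertex either.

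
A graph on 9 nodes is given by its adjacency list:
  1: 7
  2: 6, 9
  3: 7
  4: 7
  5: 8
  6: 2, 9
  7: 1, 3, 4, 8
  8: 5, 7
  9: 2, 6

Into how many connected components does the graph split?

Starting from 2 we can reach 2, 6, 9. That is one component of size 3.
Starting from 1 we can reach 1, 3, 4, 5, 7, 8. That is one component of size 6.
Total: 2 components.

2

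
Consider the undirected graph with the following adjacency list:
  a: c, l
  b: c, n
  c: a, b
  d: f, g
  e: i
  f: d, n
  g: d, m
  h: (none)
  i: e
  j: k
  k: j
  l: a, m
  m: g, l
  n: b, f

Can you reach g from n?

From n we can reach a, b, c, d, f, g, l, m, n, which includes g.

Yes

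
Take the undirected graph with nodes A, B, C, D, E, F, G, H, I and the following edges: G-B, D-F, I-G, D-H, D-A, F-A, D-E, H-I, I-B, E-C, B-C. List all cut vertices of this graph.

Removing D increases the component count from 1 to 2, so D is a cut vertex.
By contrast removing H leaves 1 component; it is not a cut vertex. No other vertex is a cut vertex either.

D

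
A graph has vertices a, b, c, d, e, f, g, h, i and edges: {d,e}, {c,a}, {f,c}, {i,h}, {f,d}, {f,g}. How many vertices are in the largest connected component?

b is isolated — a component by itself.
Starting from h we can reach h, i. That is one component of size 2.
Starting from a we can reach a, c, d, e, f, g. That is one component of size 6.
The largest has 6 vertices.

6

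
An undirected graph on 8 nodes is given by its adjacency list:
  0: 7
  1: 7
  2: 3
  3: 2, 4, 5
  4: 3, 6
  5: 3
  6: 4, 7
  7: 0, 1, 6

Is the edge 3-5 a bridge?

Removing 3-5 leaves no path between 3 and 5: the component count goes from 1 to 2. So it is a bridge.

Yes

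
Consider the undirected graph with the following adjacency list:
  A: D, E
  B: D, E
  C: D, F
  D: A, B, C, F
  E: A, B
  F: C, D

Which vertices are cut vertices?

Removing D increases the component count from 1 to 2, so D is a cut vertex.
By contrast removing C leaves 1 component; it is not a cut vertex. No other vertex is a cut vertex either.

D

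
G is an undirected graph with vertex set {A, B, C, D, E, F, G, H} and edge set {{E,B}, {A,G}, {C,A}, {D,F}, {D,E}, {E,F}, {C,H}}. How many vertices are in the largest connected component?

4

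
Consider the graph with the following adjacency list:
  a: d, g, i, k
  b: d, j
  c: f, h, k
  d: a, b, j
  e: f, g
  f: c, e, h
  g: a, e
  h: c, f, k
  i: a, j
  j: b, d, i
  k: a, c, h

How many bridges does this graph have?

The edges on the cycle f-h-c-f are not bridges since each lies on that cycle.
Every edge lies on some cycle, so there are no bridges.

0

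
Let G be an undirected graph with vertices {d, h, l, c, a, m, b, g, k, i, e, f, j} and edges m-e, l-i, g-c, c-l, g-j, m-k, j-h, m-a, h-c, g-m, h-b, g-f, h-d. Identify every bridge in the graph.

a-m, b-h, c-l, d-h, e-m, f-g, g-m, i-l, k-m

The edges on the cycle g-j-h-c-g are not bridges since each lies on that cycle.
But removing c-l disconnects c from l; removing l-i disconnects l from i; removing e-m disconnects e from m; removing h-d disconnects h from d — these are bridges.
In total 9 edges are bridges.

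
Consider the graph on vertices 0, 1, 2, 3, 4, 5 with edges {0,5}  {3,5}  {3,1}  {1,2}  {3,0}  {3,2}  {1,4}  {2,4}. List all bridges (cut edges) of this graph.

The edges on the cycle 3-0-5-3 are not bridges since each lies on that cycle.
Every edge lies on some cycle, so there are no bridges.

none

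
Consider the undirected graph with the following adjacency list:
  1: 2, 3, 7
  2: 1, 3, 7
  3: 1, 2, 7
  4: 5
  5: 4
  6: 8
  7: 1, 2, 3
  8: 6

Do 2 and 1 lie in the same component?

Yes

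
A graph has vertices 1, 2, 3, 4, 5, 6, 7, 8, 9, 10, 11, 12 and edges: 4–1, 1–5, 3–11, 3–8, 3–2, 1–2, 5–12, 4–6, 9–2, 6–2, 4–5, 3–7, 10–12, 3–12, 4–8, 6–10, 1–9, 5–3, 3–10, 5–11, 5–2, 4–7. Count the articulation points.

Removing 1, for instance, still leaves 1 component. No single vertex removal increases the component count — the graph has no articulation points.

0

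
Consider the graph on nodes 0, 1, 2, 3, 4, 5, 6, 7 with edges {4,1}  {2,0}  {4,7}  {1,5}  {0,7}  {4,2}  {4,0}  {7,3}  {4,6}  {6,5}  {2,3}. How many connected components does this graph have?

Starting from 0 we can reach 0, 1, 2, 3, 4, 5, 6, 7. That is one component of size 8.
Total: 1 component.

1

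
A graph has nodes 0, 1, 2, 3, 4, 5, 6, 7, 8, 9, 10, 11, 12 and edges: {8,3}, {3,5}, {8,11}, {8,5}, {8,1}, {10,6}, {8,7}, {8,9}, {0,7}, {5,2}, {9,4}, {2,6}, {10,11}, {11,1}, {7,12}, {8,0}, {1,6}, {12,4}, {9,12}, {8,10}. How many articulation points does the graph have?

1

Removing 8 increases the component count from 1 to 2, so 8 is a cut vertex.
By contrast removing 12 leaves 1 component; it is not a cut vertex. No other vertex is a cut vertex either.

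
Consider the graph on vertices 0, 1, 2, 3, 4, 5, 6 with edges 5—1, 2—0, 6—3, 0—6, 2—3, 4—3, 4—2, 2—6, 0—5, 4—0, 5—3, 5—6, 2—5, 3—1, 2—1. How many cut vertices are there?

0

Removing 2, for instance, still leaves 1 component. No single vertex removal increases the component count — the graph has no articulation points.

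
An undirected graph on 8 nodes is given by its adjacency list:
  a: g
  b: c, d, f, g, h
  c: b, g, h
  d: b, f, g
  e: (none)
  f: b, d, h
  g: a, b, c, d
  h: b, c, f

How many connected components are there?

e is isolated — a component by itself.
Starting from a we can reach a, b, c, d, f, g, h. That is one component of size 7.
Total: 2 components.

2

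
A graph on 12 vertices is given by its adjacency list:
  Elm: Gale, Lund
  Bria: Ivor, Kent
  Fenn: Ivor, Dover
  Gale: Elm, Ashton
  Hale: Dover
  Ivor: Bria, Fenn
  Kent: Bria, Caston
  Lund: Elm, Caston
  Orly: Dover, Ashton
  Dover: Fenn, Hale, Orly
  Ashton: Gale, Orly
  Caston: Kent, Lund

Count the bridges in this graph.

The edges on the cycle Lund-Caston-Kent-Bria-Ivor-Fenn-Dover-Orly-Ashton-Gale-Elm-Lund are not bridges since each lies on that cycle.
But removing Hale-Dover disconnects Hale from Dover — this is a bridge.

1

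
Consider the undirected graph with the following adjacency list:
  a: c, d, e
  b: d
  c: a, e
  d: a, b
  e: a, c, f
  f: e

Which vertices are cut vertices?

Removing a increases the component count from 1 to 2, so a is a cut vertex.
Removing d increases the component count from 1 to 2, so d is a cut vertex.
Removing e increases the component count from 1 to 2, so e is a cut vertex.
By contrast removing c leaves 1 component; it is not a cut vertex. No other vertex is a cut vertex either.

a, d, e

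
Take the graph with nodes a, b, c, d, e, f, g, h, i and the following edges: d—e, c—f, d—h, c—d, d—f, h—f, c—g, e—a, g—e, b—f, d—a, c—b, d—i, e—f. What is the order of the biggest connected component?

Starting from a we can reach a, b, c, d, e, f, g, h, i. That is one component of size 9.
The largest has 9 vertices.

9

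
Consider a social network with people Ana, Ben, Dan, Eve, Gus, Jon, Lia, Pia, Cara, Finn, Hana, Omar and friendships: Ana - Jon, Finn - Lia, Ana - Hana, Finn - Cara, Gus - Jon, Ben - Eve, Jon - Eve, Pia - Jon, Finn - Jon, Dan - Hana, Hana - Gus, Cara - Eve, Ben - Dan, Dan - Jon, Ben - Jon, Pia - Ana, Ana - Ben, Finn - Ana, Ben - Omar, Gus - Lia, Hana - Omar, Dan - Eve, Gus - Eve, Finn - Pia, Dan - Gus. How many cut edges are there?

0

The edges on the cycle Finn-Pia-Ana-Finn are not bridges since each lies on that cycle.
Every edge lies on some cycle, so there are no bridges.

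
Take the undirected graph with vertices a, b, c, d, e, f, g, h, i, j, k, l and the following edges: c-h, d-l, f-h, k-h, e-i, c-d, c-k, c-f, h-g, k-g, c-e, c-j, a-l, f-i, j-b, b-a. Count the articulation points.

1

Removing c increases the component count from 1 to 2, so c is a cut vertex.
By contrast removing j leaves 1 component; it is not a cut vertex. No other vertex is a cut vertex either.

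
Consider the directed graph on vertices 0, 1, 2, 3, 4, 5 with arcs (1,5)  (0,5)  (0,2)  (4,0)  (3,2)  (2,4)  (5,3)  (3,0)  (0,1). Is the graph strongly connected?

From 4 we can reach every vertex (0, 1, 2, 3, 4, 5), and every vertex can reach 4 (0, 1, 2, 3, 4, 5). So the whole graph is one strongly connected component.

Yes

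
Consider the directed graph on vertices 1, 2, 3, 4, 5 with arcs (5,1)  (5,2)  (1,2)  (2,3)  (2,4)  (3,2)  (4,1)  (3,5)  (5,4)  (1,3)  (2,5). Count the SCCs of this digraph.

{1, 2, 3, 4, 5} are all mutually reachable — one SCC of size 5.
That gives 1 strongly connected component.

1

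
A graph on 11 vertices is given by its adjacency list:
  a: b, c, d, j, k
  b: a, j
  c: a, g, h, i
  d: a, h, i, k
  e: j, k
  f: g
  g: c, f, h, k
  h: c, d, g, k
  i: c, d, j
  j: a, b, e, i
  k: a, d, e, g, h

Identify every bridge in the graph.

The edges on the cycle j-e-k-d-a-j are not bridges since each lies on that cycle.
But removing f-g disconnects f from g — this is a bridge.

f-g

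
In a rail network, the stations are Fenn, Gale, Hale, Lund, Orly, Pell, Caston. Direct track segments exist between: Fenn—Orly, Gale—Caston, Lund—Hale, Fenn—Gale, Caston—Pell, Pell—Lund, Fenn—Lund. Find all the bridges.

Fenn-Orly, Hale-Lund

The edges on the cycle Fenn-Gale-Caston-Pell-Lund-Fenn are not bridges since each lies on that cycle.
But removing Lund—Hale disconnects Lund from Hale; removing Fenn—Orly disconnects Fenn from Orly — these are bridges.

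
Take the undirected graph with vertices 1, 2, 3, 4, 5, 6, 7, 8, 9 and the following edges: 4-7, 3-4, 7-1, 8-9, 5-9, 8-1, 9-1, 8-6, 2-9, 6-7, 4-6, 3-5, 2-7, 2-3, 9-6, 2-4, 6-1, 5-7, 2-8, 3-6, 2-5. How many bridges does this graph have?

0

The edges on the cycle 2-3-5-9-1-6-4-2 are not bridges since each lies on that cycle.
Every edge lies on some cycle, so there are no bridges.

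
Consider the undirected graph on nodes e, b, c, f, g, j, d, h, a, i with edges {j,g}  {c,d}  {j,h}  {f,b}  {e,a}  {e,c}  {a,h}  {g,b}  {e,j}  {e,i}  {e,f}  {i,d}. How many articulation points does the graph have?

1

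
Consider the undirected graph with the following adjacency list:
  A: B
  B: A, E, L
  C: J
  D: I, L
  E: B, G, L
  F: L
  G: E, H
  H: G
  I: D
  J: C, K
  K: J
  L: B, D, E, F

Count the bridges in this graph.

The edges on the cycle L-E-B-L are not bridges since each lies on that cycle.
But removing B-A disconnects B from A; removing C-J disconnects C from J; removing D-L disconnects D from L; removing D-I disconnects D from I — these are bridges.
In total 8 edges are bridges.

8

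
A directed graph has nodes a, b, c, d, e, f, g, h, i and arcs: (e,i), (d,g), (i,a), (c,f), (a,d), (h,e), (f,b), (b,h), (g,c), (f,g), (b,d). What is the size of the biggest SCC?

9

{a, b, c, d, e, f, g, h, i} are all mutually reachable — one SCC of size 9.
The largest has 9 vertices.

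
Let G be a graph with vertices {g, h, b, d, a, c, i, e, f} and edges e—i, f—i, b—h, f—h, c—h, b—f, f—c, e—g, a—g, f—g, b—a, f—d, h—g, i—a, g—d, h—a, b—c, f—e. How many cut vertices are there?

Removing c, for instance, still leaves 1 component. No single vertex removal increases the component count — the graph has no articulation points.

0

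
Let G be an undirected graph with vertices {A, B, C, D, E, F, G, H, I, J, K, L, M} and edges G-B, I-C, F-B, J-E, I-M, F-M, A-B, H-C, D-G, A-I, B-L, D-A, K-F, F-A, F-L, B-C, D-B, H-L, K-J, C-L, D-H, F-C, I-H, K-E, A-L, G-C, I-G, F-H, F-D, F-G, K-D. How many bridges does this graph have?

0

The edges on the cycle K-F-M-I-A-D-K are not bridges since each lies on that cycle.
Every edge lies on some cycle, so there are no bridges.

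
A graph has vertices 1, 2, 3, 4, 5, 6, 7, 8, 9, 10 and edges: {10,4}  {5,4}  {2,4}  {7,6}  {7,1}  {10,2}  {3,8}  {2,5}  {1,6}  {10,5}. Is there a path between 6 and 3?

The component containing 6 is {1, 6, 7}, and 3 is not in it.

No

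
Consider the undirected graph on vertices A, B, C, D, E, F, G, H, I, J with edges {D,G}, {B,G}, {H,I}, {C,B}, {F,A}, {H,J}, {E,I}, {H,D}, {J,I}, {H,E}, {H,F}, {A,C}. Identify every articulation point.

H

Removing H increases the component count from 1 to 2, so H is a cut vertex.
By contrast removing G leaves 1 component; it is not a cut vertex. No other vertex is a cut vertex either.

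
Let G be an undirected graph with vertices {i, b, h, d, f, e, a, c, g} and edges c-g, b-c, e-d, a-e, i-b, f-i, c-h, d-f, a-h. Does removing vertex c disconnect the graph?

Yes

Deleting c raises the number of components from 1 to 2, so c is a cut vertex.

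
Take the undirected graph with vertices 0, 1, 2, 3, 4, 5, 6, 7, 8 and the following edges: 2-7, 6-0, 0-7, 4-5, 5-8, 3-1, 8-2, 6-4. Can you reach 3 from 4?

No

The component containing 4 is {0, 2, 4, 5, 6, 7, 8}, and 3 is not in it.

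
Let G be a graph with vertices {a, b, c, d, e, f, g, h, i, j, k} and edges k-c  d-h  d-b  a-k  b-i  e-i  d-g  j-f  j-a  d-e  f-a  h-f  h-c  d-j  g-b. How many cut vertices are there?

Removing d increases the component count from 1 to 2, so d is a cut vertex.
By contrast removing k leaves 1 component; it is not a cut vertex. No other vertex is a cut vertex either.

1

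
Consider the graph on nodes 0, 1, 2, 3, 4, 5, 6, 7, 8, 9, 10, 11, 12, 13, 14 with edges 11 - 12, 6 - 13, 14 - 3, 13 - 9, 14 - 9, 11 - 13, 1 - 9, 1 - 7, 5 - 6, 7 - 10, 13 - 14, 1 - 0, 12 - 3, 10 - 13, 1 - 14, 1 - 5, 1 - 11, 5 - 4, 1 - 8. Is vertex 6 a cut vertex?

No

Deleting 6 leaves 2 components (was 2), so 6 is not a cut vertex.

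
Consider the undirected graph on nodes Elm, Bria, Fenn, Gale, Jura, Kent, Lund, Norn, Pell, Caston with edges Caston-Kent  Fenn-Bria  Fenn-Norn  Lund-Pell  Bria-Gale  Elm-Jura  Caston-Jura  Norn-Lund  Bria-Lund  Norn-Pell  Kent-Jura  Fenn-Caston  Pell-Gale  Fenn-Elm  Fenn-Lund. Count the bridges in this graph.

The edges on the cycle Fenn-Norn-Lund-Fenn are not bridges since each lies on that cycle.
Every edge lies on some cycle, so there are no bridges.

0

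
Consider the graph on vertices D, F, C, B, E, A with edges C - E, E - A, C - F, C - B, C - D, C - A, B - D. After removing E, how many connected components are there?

1

With E gone, the remaining components are: {A, B, C, D, F}.
That is 1 component.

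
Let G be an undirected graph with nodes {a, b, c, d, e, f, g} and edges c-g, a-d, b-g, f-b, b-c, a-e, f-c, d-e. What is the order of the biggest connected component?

Starting from a we can reach a, d, e. That is one component of size 3.
Starting from b we can reach b, c, f, g. That is one component of size 4.
The largest has 4 vertices.

4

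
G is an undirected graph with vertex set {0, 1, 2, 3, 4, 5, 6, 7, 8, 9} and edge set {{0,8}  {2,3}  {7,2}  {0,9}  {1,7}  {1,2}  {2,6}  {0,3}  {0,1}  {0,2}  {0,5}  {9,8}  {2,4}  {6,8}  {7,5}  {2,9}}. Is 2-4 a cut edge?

Removing 2-4 leaves no path between 2 and 4: the component count goes from 1 to 2. So it is a bridge.

Yes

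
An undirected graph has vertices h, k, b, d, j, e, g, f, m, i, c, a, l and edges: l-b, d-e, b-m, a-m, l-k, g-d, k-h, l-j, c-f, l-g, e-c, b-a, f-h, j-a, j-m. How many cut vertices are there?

Removing l increases the component count from 2 to 3, so l is a cut vertex.
By contrast removing h leaves 2 components; it is not a cut vertex. No other vertex is a cut vertex either.

1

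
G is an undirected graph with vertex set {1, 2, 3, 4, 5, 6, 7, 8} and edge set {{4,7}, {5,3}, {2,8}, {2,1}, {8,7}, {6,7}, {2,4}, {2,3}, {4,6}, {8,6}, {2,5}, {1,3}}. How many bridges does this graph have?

The edges on the cycle 4-6-7-4 are not bridges since each lies on that cycle.
Every edge lies on some cycle, so there are no bridges.

0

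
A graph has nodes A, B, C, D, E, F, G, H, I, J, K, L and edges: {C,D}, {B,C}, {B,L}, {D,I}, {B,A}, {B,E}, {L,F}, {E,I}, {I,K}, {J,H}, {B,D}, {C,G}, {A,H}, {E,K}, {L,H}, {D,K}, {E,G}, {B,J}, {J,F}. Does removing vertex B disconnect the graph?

Deleting B raises the number of components from 1 to 2, so B is a cut vertex.

Yes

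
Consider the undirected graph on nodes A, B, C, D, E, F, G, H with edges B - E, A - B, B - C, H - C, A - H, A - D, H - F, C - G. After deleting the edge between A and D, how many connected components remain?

2

Before removal there is 1 component.
A - D is a bridge — removing it separates A's side from D's side.
After removal: 2 components.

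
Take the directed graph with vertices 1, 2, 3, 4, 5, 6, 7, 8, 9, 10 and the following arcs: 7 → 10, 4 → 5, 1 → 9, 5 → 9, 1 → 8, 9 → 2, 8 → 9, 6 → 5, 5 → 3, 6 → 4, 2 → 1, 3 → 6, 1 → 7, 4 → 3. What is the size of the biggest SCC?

4

{1, 2, 8, 9} are all mutually reachable — one SCC of size 4.
{3, 4, 5, 6} are all mutually reachable — one SCC of size 4.
{7} is an SCC by itself.
{10} is an SCC by itself.
The largest has 4 vertices.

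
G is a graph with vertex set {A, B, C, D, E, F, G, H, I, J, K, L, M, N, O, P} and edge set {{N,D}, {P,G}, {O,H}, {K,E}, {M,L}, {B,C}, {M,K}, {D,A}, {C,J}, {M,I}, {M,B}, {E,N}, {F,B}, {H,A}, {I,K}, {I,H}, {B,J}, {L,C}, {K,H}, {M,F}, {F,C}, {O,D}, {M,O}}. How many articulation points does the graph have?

1

Removing M increases the component count from 2 to 3, so M is a cut vertex.
By contrast removing N leaves 2 components; it is not a cut vertex. No other vertex is a cut vertex either.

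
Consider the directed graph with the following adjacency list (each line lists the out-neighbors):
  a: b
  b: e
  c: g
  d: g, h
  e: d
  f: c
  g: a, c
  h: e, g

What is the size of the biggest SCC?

7

{a, b, c, d, e, g, h} are all mutually reachable — one SCC of size 7.
{f} is an SCC by itself.
The largest has 7 vertices.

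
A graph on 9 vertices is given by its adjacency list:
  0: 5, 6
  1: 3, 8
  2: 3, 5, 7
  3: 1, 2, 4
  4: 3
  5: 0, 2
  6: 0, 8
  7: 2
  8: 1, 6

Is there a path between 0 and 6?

Yes

From 0 we can reach 0, 1, 2, 3, 4, 5, 6, 7, 8, which includes 6.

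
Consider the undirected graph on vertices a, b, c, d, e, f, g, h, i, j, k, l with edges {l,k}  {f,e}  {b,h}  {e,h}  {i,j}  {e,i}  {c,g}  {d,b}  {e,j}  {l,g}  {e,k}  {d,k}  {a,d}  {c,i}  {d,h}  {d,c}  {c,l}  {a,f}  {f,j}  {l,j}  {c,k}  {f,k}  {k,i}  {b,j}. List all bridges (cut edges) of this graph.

none

The edges on the cycle f-e-i-k-f are not bridges since each lies on that cycle.
Every edge lies on some cycle, so there are no bridges.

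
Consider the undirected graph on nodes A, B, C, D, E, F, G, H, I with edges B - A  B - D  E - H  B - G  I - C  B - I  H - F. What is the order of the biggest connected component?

Starting from E we can reach E, F, H. That is one component of size 3.
Starting from A we can reach A, B, C, D, G, I. That is one component of size 6.
The largest has 6 vertices.

6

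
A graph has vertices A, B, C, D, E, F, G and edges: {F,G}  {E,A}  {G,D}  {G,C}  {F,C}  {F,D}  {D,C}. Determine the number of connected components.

B is isolated — a component by itself.
Starting from A we can reach A, E. That is one component of size 2.
Starting from C we can reach C, D, F, G. That is one component of size 4.
Total: 3 components.

3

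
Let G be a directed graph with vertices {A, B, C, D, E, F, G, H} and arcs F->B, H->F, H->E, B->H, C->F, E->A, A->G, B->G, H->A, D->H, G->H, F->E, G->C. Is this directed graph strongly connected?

There is no directed path from A to D, so the graph is not strongly connected.

No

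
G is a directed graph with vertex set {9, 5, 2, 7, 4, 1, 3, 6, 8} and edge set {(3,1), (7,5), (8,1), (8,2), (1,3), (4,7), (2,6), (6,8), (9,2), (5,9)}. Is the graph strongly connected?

There is no directed path from 6 to 5, so the graph is not strongly connected.

No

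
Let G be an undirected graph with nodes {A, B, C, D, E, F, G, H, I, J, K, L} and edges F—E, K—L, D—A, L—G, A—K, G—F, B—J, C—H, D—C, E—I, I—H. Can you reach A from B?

The component containing B is {B, J}, and A is not in it.

No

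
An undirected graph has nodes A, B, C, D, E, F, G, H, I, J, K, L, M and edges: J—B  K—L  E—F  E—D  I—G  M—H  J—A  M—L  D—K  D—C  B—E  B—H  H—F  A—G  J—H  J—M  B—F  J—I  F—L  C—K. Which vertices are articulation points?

J

Removing J increases the component count from 1 to 2, so J is a cut vertex.
By contrast removing L leaves 1 component; it is not a cut vertex. No other vertex is a cut vertex either.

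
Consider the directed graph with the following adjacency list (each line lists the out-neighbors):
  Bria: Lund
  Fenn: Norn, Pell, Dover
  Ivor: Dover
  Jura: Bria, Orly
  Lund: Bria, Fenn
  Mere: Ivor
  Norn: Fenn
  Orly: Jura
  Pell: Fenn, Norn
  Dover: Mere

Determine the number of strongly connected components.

4

{Ivor, Mere, Dover} are all mutually reachable — one SCC of size 3.
{Fenn, Norn, Pell} are all mutually reachable — one SCC of size 3.
{Bria, Lund} are all mutually reachable — one SCC of size 2.
{Jura, Orly} are all mutually reachable — one SCC of size 2.
That gives 4 strongly connected components.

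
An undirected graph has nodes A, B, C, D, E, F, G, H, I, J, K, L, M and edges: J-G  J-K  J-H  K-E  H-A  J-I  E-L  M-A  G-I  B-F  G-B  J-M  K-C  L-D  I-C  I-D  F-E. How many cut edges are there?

0

The edges on the cycle J-H-A-M-J are not bridges since each lies on that cycle.
Every edge lies on some cycle, so there are no bridges.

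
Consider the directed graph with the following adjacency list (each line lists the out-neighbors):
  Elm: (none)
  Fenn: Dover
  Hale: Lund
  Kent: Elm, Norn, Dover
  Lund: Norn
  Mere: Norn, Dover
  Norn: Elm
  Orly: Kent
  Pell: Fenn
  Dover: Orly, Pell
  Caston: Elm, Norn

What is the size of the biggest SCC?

{Fenn, Kent, Orly, Pell, Dover} are all mutually reachable — one SCC of size 5.
{Lund} is an SCC by itself.
{Norn} is an SCC by itself.
{Mere} is an SCC by itself.
{Elm} is an SCC by itself.
(and 2 more singleton SCCs)
The largest has 5 vertices.

5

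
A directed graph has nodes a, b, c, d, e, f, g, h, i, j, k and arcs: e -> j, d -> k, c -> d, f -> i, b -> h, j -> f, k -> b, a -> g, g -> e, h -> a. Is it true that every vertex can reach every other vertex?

No

There is no directed path from e to c, so the graph is not strongly connected.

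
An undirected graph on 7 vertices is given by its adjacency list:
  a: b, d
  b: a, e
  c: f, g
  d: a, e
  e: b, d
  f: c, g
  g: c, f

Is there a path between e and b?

Yes

From e we can reach a, b, d, e, which includes b.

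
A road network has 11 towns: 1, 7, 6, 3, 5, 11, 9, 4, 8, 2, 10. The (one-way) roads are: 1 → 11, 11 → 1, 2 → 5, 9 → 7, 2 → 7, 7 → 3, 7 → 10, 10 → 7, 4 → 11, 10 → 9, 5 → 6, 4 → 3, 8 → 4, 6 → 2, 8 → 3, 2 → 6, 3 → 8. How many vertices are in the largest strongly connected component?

{7, 9, 10} are all mutually reachable — one SCC of size 3.
{3, 4, 8} are all mutually reachable — one SCC of size 3.
{2, 5, 6} are all mutually reachable — one SCC of size 3.
{1, 11} are all mutually reachable — one SCC of size 2.
The largest has 3 vertices.

3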